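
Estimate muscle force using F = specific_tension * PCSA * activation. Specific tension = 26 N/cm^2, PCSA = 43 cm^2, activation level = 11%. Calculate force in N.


F = sigma * PCSA * activation
F = 26 * 43 * 0.11
F = 123 N


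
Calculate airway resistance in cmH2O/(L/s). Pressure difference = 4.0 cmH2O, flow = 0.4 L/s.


R = dP / flow
R = 4.0 / 0.4
R = 10 cmH2O/(L/s)


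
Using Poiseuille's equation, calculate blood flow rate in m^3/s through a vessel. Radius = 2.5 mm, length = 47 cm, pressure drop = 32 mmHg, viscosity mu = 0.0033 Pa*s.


Q = pi*r^4*dP / (8*mu*L)
r = 0.0025 m, L = 0.47 m
dP = 32 mmHg = 4266.304 Pa
Q = 4.2195e-05 m^3/s


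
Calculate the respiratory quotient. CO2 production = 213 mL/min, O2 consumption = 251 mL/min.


RQ = VCO2 / VO2
RQ = 213 / 251
RQ = 0.8486


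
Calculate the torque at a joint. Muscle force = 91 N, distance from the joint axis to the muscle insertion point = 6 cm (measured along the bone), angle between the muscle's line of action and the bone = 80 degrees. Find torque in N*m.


Torque = F * d * sin(theta)   (moment arm = d*sin(theta))
d = 6 cm = 0.06 m
Torque = 91 * 0.06 * sin(80)
Torque = 5.377 N*m


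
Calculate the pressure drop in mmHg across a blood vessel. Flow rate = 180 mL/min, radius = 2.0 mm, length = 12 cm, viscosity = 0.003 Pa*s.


dP = 8*mu*L*Q / (pi*r^4)
Q = 180 mL/min = 3e-06 m^3/s
dP = 171.887 Pa = 171.887 / 133.322 mmHg = 1.289 mmHg


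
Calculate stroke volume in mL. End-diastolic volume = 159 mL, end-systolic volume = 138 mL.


SV = EDV - ESV
SV = 159 - 138
SV = 21 mL


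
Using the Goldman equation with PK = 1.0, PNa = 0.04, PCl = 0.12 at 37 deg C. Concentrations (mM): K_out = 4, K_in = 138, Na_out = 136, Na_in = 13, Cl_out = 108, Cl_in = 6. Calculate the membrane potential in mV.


Vm = (RT/F)*ln((PK*Ko + PNa*Nao + PCl*Cli)/(PK*Ki + PNa*Nai + PCl*Clo))
Numer = 10.16, Denom = 151.48
Vm = -72.21 mV


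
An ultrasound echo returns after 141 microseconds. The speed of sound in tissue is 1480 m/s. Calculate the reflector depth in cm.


depth = c * t / 2
t = 141 us = 1.4100e-04 s
depth = 1480 * 1.4100e-04 / 2
depth = 0.10434 m = 10.434 cm


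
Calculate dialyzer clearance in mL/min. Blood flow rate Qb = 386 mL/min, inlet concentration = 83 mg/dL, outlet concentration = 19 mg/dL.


K = Qb * (Cb_in - Cb_out) / Cb_in
K = 386 * (83 - 19) / 83
K = 297.6 mL/min


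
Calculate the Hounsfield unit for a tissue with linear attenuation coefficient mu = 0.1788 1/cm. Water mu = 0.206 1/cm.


HU = ((mu_tissue - mu_water) / mu_water) * 1000
HU = ((0.1788 - 0.206) / 0.206) * 1000
HU = -132


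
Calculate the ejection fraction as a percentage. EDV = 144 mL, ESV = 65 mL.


SV = EDV - ESV = 144 - 65 = 79 mL
EF = SV/EDV * 100 = 79/144 * 100
EF = 54.86%


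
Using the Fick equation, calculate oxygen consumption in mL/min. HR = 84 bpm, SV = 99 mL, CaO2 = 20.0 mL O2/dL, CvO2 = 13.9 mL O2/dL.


CO = HR*SV = 84*99/1000 = 8.316 L/min
a-v O2 diff = 20.0 - 13.9 = 6.1 mL/dL
VO2 = CO * (CaO2-CvO2) * 10 dL/L
VO2 = 8.316 * 6.1 * 10
VO2 = 507.3 mL/min


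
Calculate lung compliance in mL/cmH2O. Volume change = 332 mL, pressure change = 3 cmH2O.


C = dV / dP
C = 332 / 3
C = 110.7 mL/cmH2O


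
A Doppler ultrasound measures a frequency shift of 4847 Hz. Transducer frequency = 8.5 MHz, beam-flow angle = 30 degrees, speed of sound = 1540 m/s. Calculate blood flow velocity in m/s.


v = fd * c / (2 * f0 * cos(theta))
v = 4847 * 1540 / (2 * 8.5000e+06 * cos(30))
v = 0.507 m/s


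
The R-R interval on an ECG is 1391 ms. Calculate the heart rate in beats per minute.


HR = 60 / RR_interval(s)
RR = 1391 ms = 1.391 s
HR = 60 / 1.391 = 43.13 bpm


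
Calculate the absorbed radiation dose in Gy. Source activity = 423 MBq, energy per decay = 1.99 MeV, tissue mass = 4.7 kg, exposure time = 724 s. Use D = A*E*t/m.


A = 423 MBq = 4.2300e+08 Bq
E = 1.99 MeV = 3.18798e-13 J
D = A*E*t/m = 4.2300e+08*3.18798e-13*724/4.7
D = 0.02077 Gy


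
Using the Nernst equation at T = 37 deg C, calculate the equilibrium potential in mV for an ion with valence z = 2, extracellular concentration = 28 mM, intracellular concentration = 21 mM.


E = (RT/(zF)) * ln(C_out/C_in)
T = 37 + 273.15 = 310.15 K
E = (8.314 * 310.15 / (2 * 96485)) * ln(28/21)
E = 3.844 mV


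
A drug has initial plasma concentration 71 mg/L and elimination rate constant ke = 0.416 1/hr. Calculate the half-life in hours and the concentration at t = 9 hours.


t_half = ln(2) / ke = 0.693147 / 0.416 = 1.666 hr
C(t) = C0 * exp(-ke*t) = 71 * exp(-0.416*9)
C(9) = 1.68 mg/L


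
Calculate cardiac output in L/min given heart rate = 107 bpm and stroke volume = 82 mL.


CO = HR * SV
CO = 107 * 82 / 1000
CO = 8.774 L/min


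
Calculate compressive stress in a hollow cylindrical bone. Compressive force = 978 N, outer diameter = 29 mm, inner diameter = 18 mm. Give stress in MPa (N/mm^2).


A = pi*(r_o^2 - r_i^2)
r_o = 14.5 mm, r_i = 9 mm
A = 406.051 mm^2
sigma = F/A = 978 / 406.051
sigma = 2.409 MPa


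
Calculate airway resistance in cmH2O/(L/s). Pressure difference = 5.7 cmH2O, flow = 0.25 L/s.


R = dP / flow
R = 5.7 / 0.25
R = 22.8 cmH2O/(L/s)


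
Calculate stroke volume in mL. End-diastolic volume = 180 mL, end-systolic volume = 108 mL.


SV = EDV - ESV
SV = 180 - 108
SV = 72 mL


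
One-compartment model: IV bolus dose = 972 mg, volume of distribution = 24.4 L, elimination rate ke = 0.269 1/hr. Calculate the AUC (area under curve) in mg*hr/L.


C0 = Dose/Vd = 972/24.4 = 39.8361 mg/L
AUC = C0/ke = 39.8361/0.269
AUC = 148.1 mg*hr/L


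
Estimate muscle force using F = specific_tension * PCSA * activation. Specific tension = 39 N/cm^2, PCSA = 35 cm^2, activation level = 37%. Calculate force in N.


F = sigma * PCSA * activation
F = 39 * 35 * 0.37
F = 505.1 N


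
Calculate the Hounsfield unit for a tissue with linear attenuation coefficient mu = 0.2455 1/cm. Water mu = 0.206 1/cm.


HU = ((mu_tissue - mu_water) / mu_water) * 1000
HU = ((0.2455 - 0.206) / 0.206) * 1000
HU = 191.7


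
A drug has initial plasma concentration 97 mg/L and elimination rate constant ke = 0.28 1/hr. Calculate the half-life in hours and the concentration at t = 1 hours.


t_half = ln(2) / ke = 0.693147 / 0.28 = 2.476 hr
C(t) = C0 * exp(-ke*t) = 97 * exp(-0.28*1)
C(1) = 73.31 mg/L


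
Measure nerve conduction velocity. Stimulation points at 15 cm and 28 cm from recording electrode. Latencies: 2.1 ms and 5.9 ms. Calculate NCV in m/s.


Distance = (28 - 15) / 100 = 0.13 m
dt = (5.9 - 2.1) / 1000 = 0.0038 s
NCV = dist / dt = 34.21 m/s


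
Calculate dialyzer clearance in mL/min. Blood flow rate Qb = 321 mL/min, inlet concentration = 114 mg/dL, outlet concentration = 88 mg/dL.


K = Qb * (Cb_in - Cb_out) / Cb_in
K = 321 * (114 - 88) / 114
K = 73.21 mL/min


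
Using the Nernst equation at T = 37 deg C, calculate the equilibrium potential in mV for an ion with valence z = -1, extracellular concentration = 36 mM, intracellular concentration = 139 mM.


E = (RT/(zF)) * ln(C_out/C_in)
T = 37 + 273.15 = 310.15 K
E = (8.314 * 310.15 / (-1 * 96485)) * ln(36/139)
E = 36.1 mV


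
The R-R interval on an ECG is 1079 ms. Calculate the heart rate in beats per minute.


HR = 60 / RR_interval(s)
RR = 1079 ms = 1.079 s
HR = 60 / 1.079 = 55.61 bpm


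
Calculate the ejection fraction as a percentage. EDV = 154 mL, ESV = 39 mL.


SV = EDV - ESV = 154 - 39 = 115 mL
EF = SV/EDV * 100 = 115/154 * 100
EF = 74.68%


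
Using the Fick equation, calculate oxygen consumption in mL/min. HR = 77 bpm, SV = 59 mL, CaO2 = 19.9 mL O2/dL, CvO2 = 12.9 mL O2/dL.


CO = HR*SV = 77*59/1000 = 4.543 L/min
a-v O2 diff = 19.9 - 12.9 = 7 mL/dL
VO2 = CO * (CaO2-CvO2) * 10 dL/L
VO2 = 4.543 * 7 * 10
VO2 = 318 mL/min


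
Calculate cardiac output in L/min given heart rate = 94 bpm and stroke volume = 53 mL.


CO = HR * SV
CO = 94 * 53 / 1000
CO = 4.982 L/min


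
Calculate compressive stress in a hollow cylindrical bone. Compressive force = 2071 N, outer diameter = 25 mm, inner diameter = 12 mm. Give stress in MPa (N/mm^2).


A = pi*(r_o^2 - r_i^2)
r_o = 12.5 mm, r_i = 6 mm
A = 377.777 mm^2
sigma = F/A = 2071 / 377.777
sigma = 5.482 MPa


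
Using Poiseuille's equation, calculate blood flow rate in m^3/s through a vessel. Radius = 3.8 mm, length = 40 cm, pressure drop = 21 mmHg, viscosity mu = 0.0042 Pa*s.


Q = pi*r^4*dP / (8*mu*L)
r = 0.0038 m, L = 0.4 m
dP = 21 mmHg = 2799.762 Pa
Q = 1.3646e-04 m^3/s


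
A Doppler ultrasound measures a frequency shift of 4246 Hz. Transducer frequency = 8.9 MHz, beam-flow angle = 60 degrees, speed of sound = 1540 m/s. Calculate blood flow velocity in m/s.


v = fd * c / (2 * f0 * cos(theta))
v = 4246 * 1540 / (2 * 8.9000e+06 * cos(60))
v = 0.7347 m/s


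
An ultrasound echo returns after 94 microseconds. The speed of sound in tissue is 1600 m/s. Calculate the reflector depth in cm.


depth = c * t / 2
t = 94 us = 9.4000e-05 s
depth = 1600 * 9.4000e-05 / 2
depth = 0.0752 m = 7.52 cm


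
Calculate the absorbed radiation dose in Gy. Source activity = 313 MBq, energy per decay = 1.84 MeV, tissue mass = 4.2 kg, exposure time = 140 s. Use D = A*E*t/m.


A = 313 MBq = 3.1300e+08 Bq
E = 1.84 MeV = 2.94768e-13 J
D = A*E*t/m = 3.1300e+08*2.94768e-13*140/4.2
D = 0.003075 Gy


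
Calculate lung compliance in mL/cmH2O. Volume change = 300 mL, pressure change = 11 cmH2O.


C = dV / dP
C = 300 / 11
C = 27.27 mL/cmH2O


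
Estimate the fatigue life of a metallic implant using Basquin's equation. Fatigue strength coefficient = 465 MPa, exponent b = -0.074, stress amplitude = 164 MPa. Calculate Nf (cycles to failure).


sigma_a = sigma_f' * (2Nf)^b
2Nf = (sigma_a/sigma_f')^(1/b)
2Nf = (164/465)^(1/-0.074)
2Nf = 1307191.6
Nf = 6.536e+05


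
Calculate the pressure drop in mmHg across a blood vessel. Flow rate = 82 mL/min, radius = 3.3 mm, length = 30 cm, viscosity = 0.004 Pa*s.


dP = 8*mu*L*Q / (pi*r^4)
Q = 82 mL/min = 1.36667e-06 m^3/s
dP = 35.2151 Pa = 35.2151 / 133.322 mmHg = 0.2641 mmHg


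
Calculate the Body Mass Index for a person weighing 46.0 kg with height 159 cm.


BMI = weight / height^2
height = 159 cm = 1.59 m
BMI = 46.0 / 1.59^2
BMI = 18.2 kg/m^2


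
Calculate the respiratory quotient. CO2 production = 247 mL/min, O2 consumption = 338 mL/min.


RQ = VCO2 / VO2
RQ = 247 / 338
RQ = 0.7308


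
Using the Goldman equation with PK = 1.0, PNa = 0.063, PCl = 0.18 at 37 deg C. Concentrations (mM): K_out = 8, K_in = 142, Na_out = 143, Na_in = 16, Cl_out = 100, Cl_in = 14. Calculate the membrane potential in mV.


Vm = (RT/F)*ln((PK*Ko + PNa*Nao + PCl*Cli)/(PK*Ki + PNa*Nai + PCl*Clo))
Numer = 19.529, Denom = 161.008
Vm = -56.38 mV


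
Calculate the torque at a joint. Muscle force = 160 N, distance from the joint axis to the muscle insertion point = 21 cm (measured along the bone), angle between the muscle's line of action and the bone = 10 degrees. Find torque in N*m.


Torque = F * d * sin(theta)   (moment arm = d*sin(theta))
d = 21 cm = 0.21 m
Torque = 160 * 0.21 * sin(10)
Torque = 5.835 N*m


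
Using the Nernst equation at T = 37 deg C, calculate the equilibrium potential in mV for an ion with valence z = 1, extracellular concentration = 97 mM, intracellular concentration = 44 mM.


E = (RT/(zF)) * ln(C_out/C_in)
T = 37 + 273.15 = 310.15 K
E = (8.314 * 310.15 / (1 * 96485)) * ln(97/44)
E = 21.13 mV


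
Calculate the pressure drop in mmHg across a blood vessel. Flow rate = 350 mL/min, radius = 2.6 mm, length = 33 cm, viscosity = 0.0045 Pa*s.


dP = 8*mu*L*Q / (pi*r^4)
Q = 350 mL/min = 5.83333e-06 m^3/s
dP = 482.714 Pa = 482.714 / 133.322 mmHg = 3.621 mmHg


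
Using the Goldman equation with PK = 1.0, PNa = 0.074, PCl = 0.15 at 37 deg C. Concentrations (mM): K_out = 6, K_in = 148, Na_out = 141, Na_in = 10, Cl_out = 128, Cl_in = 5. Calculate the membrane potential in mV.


Vm = (RT/F)*ln((PK*Ko + PNa*Nao + PCl*Cli)/(PK*Ki + PNa*Nai + PCl*Clo))
Numer = 17.184, Denom = 167.94
Vm = -60.92 mV


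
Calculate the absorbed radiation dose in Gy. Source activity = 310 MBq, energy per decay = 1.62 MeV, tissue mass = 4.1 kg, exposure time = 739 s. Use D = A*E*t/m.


A = 310 MBq = 3.1000e+08 Bq
E = 1.62 MeV = 2.59524e-13 J
D = A*E*t/m = 3.1000e+08*2.59524e-13*739/4.1
D = 0.0145 Gy


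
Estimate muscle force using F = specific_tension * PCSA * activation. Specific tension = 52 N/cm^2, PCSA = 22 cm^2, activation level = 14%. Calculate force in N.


F = sigma * PCSA * activation
F = 52 * 22 * 0.14
F = 160.2 N


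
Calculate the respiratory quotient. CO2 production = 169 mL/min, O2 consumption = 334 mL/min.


RQ = VCO2 / VO2
RQ = 169 / 334
RQ = 0.506


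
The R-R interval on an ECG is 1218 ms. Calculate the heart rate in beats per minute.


HR = 60 / RR_interval(s)
RR = 1218 ms = 1.218 s
HR = 60 / 1.218 = 49.26 bpm


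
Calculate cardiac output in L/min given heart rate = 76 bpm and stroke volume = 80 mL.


CO = HR * SV
CO = 76 * 80 / 1000
CO = 6.08 L/min


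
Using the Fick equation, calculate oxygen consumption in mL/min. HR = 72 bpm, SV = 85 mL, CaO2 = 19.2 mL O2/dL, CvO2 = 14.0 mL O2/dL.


CO = HR*SV = 72*85/1000 = 6.12 L/min
a-v O2 diff = 19.2 - 14.0 = 5.2 mL/dL
VO2 = CO * (CaO2-CvO2) * 10 dL/L
VO2 = 6.12 * 5.2 * 10
VO2 = 318.2 mL/min


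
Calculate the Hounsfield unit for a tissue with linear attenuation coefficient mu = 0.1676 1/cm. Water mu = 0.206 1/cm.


HU = ((mu_tissue - mu_water) / mu_water) * 1000
HU = ((0.1676 - 0.206) / 0.206) * 1000
HU = -186.4


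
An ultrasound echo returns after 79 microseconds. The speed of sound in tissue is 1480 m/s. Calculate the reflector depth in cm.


depth = c * t / 2
t = 79 us = 7.9000e-05 s
depth = 1480 * 7.9000e-05 / 2
depth = 0.05846 m = 5.846 cm


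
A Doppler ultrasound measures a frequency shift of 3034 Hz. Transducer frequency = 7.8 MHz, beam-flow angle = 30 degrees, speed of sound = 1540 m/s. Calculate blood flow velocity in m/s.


v = fd * c / (2 * f0 * cos(theta))
v = 3034 * 1540 / (2 * 7.8000e+06 * cos(30))
v = 0.3458 m/s


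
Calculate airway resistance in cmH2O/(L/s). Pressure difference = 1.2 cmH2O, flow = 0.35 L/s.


R = dP / flow
R = 1.2 / 0.35
R = 3.429 cmH2O/(L/s)


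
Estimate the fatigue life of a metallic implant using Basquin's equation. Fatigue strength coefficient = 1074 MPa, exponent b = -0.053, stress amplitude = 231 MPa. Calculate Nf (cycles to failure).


sigma_a = sigma_f' * (2Nf)^b
2Nf = (sigma_a/sigma_f')^(1/b)
2Nf = (231/1074)^(1/-0.053)
2Nf = 3.9111779e+12
Nf = 1.9556e+12


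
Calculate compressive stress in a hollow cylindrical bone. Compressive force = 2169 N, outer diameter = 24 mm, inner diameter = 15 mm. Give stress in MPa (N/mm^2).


A = pi*(r_o^2 - r_i^2)
r_o = 12 mm, r_i = 7.5 mm
A = 275.675 mm^2
sigma = F/A = 2169 / 275.675
sigma = 7.868 MPa


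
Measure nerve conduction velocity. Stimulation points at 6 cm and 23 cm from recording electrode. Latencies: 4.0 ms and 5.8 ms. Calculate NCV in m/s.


Distance = (23 - 6) / 100 = 0.17 m
dt = (5.8 - 4.0) / 1000 = 0.0018 s
NCV = dist / dt = 94.44 m/s


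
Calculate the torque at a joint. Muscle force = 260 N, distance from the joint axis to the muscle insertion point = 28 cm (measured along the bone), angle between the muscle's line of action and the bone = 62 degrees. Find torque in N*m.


Torque = F * d * sin(theta)   (moment arm = d*sin(theta))
d = 28 cm = 0.28 m
Torque = 260 * 0.28 * sin(62)
Torque = 64.28 N*m


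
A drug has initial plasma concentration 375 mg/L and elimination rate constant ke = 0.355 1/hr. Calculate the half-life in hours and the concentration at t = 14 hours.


t_half = ln(2) / ke = 0.693147 / 0.355 = 1.953 hr
C(t) = C0 * exp(-ke*t) = 375 * exp(-0.355*14)
C(14) = 2.604 mg/L


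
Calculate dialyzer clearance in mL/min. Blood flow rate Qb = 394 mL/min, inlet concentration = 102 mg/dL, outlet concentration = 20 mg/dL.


K = Qb * (Cb_in - Cb_out) / Cb_in
K = 394 * (102 - 20) / 102
K = 316.7 mL/min


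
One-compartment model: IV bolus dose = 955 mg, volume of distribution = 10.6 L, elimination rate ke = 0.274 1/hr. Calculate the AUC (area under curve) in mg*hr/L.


C0 = Dose/Vd = 955/10.6 = 90.0943 mg/L
AUC = C0/ke = 90.0943/0.274
AUC = 328.8 mg*hr/L


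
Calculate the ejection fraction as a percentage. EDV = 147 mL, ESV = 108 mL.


SV = EDV - ESV = 147 - 108 = 39 mL
EF = SV/EDV * 100 = 39/147 * 100
EF = 26.53%


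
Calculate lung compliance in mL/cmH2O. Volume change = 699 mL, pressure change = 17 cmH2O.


C = dV / dP
C = 699 / 17
C = 41.12 mL/cmH2O


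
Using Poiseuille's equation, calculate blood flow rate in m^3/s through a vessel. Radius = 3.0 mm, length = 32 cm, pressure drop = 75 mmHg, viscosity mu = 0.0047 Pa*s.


Q = pi*r^4*dP / (8*mu*L)
r = 0.003 m, L = 0.32 m
dP = 75 mmHg = 9999.15 Pa
Q = 2.1148e-04 m^3/s


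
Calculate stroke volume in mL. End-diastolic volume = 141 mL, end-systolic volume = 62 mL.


SV = EDV - ESV
SV = 141 - 62
SV = 79 mL


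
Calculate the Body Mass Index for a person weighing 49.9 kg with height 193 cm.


BMI = weight / height^2
height = 193 cm = 1.93 m
BMI = 49.9 / 1.93^2
BMI = 13.4 kg/m^2


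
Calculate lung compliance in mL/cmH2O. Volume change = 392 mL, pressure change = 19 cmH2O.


C = dV / dP
C = 392 / 19
C = 20.63 mL/cmH2O


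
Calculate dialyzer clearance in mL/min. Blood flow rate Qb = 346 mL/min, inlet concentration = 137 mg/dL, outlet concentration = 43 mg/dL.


K = Qb * (Cb_in - Cb_out) / Cb_in
K = 346 * (137 - 43) / 137
K = 237.4 mL/min


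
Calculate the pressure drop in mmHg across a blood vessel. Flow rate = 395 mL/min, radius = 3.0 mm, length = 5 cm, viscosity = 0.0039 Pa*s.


dP = 8*mu*L*Q / (pi*r^4)
Q = 395 mL/min = 6.58333e-06 m^3/s
dP = 40.3585 Pa = 40.3585 / 133.322 mmHg = 0.3027 mmHg


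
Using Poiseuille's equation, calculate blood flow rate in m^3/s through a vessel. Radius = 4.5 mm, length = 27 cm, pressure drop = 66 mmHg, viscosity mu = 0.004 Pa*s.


Q = pi*r^4*dP / (8*mu*L)
r = 0.0045 m, L = 0.27 m
dP = 66 mmHg = 8799.252 Pa
Q = 0.001312 m^3/s


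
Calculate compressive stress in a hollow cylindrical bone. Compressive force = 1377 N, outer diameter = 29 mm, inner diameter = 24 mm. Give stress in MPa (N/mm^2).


A = pi*(r_o^2 - r_i^2)
r_o = 14.5 mm, r_i = 12 mm
A = 208.131 mm^2
sigma = F/A = 1377 / 208.131
sigma = 6.616 MPa


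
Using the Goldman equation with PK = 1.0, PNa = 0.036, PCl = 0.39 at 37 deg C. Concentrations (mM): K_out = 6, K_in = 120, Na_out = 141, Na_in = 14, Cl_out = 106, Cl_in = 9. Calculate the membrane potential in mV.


Vm = (RT/F)*ln((PK*Ko + PNa*Nao + PCl*Cli)/(PK*Ki + PNa*Nai + PCl*Clo))
Numer = 14.586, Denom = 161.844
Vm = -64.32 mV


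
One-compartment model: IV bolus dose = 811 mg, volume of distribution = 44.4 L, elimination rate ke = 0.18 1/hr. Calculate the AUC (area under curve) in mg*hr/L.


C0 = Dose/Vd = 811/44.4 = 18.2658 mg/L
AUC = C0/ke = 18.2658/0.18
AUC = 101.5 mg*hr/L


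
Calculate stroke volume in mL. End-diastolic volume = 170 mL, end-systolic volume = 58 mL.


SV = EDV - ESV
SV = 170 - 58
SV = 112 mL


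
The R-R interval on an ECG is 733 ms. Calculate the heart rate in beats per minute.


HR = 60 / RR_interval(s)
RR = 733 ms = 0.733 s
HR = 60 / 0.733 = 81.86 bpm


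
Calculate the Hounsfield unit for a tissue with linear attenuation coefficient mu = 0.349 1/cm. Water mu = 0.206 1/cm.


HU = ((mu_tissue - mu_water) / mu_water) * 1000
HU = ((0.349 - 0.206) / 0.206) * 1000
HU = 694.2


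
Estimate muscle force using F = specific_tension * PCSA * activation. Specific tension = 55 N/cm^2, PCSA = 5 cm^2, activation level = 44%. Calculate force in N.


F = sigma * PCSA * activation
F = 55 * 5 * 0.44
F = 121 N


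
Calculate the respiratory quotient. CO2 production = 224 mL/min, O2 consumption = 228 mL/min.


RQ = VCO2 / VO2
RQ = 224 / 228
RQ = 0.9825


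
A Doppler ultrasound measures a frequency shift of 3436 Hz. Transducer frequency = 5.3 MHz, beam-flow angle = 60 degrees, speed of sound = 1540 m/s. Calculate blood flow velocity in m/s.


v = fd * c / (2 * f0 * cos(theta))
v = 3436 * 1540 / (2 * 5.3000e+06 * cos(60))
v = 0.9984 m/s


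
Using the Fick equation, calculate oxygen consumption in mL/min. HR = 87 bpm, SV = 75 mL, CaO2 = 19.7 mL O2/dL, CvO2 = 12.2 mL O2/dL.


CO = HR*SV = 87*75/1000 = 6.525 L/min
a-v O2 diff = 19.7 - 12.2 = 7.5 mL/dL
VO2 = CO * (CaO2-CvO2) * 10 dL/L
VO2 = 6.525 * 7.5 * 10
VO2 = 489.4 mL/min


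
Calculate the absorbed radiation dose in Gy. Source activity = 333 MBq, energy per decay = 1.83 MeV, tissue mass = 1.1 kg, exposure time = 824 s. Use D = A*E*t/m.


A = 333 MBq = 3.3300e+08 Bq
E = 1.83 MeV = 2.93166e-13 J
D = A*E*t/m = 3.3300e+08*2.93166e-13*824/1.1
D = 0.07313 Gy


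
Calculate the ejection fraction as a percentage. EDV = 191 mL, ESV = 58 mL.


SV = EDV - ESV = 191 - 58 = 133 mL
EF = SV/EDV * 100 = 133/191 * 100
EF = 69.63%


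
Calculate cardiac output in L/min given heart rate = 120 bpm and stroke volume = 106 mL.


CO = HR * SV
CO = 120 * 106 / 1000
CO = 12.72 L/min


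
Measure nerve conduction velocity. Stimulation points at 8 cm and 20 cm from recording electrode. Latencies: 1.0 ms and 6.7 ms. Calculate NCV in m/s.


Distance = (20 - 8) / 100 = 0.12 m
dt = (6.7 - 1.0) / 1000 = 0.0057 s
NCV = dist / dt = 21.05 m/s


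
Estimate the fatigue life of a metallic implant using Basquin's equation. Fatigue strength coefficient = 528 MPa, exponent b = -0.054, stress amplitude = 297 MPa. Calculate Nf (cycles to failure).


sigma_a = sigma_f' * (2Nf)^b
2Nf = (sigma_a/sigma_f')^(1/b)
2Nf = (297/528)^(1/-0.054)
2Nf = 42399.488
Nf = 2.12e+04


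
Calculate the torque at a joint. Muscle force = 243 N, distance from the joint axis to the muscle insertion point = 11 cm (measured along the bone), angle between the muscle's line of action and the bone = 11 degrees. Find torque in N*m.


Torque = F * d * sin(theta)   (moment arm = d*sin(theta))
d = 11 cm = 0.11 m
Torque = 243 * 0.11 * sin(11)
Torque = 5.1 N*m


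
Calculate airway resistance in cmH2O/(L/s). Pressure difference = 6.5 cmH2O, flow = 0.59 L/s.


R = dP / flow
R = 6.5 / 0.59
R = 11.02 cmH2O/(L/s)


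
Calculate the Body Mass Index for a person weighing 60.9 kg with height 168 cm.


BMI = weight / height^2
height = 168 cm = 1.68 m
BMI = 60.9 / 1.68^2
BMI = 21.58 kg/m^2


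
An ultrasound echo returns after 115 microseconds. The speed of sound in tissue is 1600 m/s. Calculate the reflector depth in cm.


depth = c * t / 2
t = 115 us = 1.1500e-04 s
depth = 1600 * 1.1500e-04 / 2
depth = 0.092 m = 9.2 cm


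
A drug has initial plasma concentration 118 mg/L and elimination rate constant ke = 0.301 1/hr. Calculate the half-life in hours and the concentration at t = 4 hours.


t_half = ln(2) / ke = 0.693147 / 0.301 = 2.303 hr
C(t) = C0 * exp(-ke*t) = 118 * exp(-0.301*4)
C(4) = 35.4 mg/L


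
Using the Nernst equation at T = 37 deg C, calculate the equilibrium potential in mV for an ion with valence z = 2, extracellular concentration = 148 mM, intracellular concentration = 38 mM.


E = (RT/(zF)) * ln(C_out/C_in)
T = 37 + 273.15 = 310.15 K
E = (8.314 * 310.15 / (2 * 96485)) * ln(148/38)
E = 18.17 mV


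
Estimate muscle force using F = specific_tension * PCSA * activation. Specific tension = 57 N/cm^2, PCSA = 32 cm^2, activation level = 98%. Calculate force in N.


F = sigma * PCSA * activation
F = 57 * 32 * 0.98
F = 1788 N


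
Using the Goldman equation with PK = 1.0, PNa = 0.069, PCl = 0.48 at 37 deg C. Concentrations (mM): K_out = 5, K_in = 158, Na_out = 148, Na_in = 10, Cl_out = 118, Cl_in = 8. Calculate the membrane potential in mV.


Vm = (RT/F)*ln((PK*Ko + PNa*Nao + PCl*Cli)/(PK*Ki + PNa*Nai + PCl*Clo))
Numer = 19.052, Denom = 215.33
Vm = -64.81 mV


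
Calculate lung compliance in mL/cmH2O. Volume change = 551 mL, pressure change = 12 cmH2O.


C = dV / dP
C = 551 / 12
C = 45.92 mL/cmH2O


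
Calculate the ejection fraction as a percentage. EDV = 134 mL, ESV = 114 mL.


SV = EDV - ESV = 134 - 114 = 20 mL
EF = SV/EDV * 100 = 20/134 * 100
EF = 14.93%


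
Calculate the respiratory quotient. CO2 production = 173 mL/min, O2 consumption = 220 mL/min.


RQ = VCO2 / VO2
RQ = 173 / 220
RQ = 0.7864


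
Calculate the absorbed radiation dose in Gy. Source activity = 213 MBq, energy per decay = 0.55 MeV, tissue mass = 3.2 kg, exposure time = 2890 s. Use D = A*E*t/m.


A = 213 MBq = 2.1300e+08 Bq
E = 0.55 MeV = 8.811e-14 J
D = A*E*t/m = 2.1300e+08*8.811e-14*2890/3.2
D = 0.01695 Gy


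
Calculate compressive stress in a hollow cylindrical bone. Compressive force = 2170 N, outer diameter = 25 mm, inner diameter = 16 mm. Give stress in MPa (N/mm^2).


A = pi*(r_o^2 - r_i^2)
r_o = 12.5 mm, r_i = 8 mm
A = 289.812 mm^2
sigma = F/A = 2170 / 289.812
sigma = 7.488 MPa


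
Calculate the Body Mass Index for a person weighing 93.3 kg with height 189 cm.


BMI = weight / height^2
height = 189 cm = 1.89 m
BMI = 93.3 / 1.89^2
BMI = 26.12 kg/m^2


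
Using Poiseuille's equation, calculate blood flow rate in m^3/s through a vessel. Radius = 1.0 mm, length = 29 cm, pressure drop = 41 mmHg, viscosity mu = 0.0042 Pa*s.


Q = pi*r^4*dP / (8*mu*L)
r = 0.001 m, L = 0.29 m
dP = 41 mmHg = 5466.202 Pa
Q = 1.7624e-06 m^3/s


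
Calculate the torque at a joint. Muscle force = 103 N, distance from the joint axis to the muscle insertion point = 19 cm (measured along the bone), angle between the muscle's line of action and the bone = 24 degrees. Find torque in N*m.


Torque = F * d * sin(theta)   (moment arm = d*sin(theta))
d = 19 cm = 0.19 m
Torque = 103 * 0.19 * sin(24)
Torque = 7.96 N*m


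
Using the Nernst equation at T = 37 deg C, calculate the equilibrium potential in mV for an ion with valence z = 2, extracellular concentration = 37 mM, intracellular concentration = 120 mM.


E = (RT/(zF)) * ln(C_out/C_in)
T = 37 + 273.15 = 310.15 K
E = (8.314 * 310.15 / (2 * 96485)) * ln(37/120)
E = -15.72 mV


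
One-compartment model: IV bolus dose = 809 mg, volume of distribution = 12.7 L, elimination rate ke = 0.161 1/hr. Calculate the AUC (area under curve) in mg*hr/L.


C0 = Dose/Vd = 809/12.7 = 63.7008 mg/L
AUC = C0/ke = 63.7008/0.161
AUC = 395.7 mg*hr/L


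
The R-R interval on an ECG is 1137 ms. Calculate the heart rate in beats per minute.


HR = 60 / RR_interval(s)
RR = 1137 ms = 1.137 s
HR = 60 / 1.137 = 52.77 bpm


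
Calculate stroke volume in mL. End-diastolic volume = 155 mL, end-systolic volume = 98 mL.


SV = EDV - ESV
SV = 155 - 98
SV = 57 mL


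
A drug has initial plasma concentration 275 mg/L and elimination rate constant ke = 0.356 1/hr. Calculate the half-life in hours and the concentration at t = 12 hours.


t_half = ln(2) / ke = 0.693147 / 0.356 = 1.947 hr
C(t) = C0 * exp(-ke*t) = 275 * exp(-0.356*12)
C(12) = 3.837 mg/L


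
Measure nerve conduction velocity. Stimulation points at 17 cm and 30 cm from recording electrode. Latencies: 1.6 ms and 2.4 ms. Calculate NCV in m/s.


Distance = (30 - 17) / 100 = 0.13 m
dt = (2.4 - 1.6) / 1000 = 8.0000e-04 s
NCV = dist / dt = 162.5 m/s


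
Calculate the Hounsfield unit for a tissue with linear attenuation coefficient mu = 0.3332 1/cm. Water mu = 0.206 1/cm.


HU = ((mu_tissue - mu_water) / mu_water) * 1000
HU = ((0.3332 - 0.206) / 0.206) * 1000
HU = 617.5


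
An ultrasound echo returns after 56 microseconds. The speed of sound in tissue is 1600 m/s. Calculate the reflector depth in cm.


depth = c * t / 2
t = 56 us = 5.6000e-05 s
depth = 1600 * 5.6000e-05 / 2
depth = 0.0448 m = 4.48 cm


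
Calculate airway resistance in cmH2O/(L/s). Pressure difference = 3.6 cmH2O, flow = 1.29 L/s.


R = dP / flow
R = 3.6 / 1.29
R = 2.791 cmH2O/(L/s)


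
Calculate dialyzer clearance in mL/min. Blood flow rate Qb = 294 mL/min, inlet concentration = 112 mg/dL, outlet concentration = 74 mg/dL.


K = Qb * (Cb_in - Cb_out) / Cb_in
K = 294 * (112 - 74) / 112
K = 99.75 mL/min


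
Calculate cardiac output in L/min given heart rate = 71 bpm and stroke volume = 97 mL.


CO = HR * SV
CO = 71 * 97 / 1000
CO = 6.887 L/min


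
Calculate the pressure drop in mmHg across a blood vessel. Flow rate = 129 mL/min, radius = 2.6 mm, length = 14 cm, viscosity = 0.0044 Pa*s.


dP = 8*mu*L*Q / (pi*r^4)
Q = 129 mL/min = 2.15e-06 m^3/s
dP = 73.8016 Pa = 73.8016 / 133.322 mmHg = 0.5536 mmHg


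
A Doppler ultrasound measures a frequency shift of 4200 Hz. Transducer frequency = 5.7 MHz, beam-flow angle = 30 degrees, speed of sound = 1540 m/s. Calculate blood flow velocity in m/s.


v = fd * c / (2 * f0 * cos(theta))
v = 4200 * 1540 / (2 * 5.7000e+06 * cos(30))
v = 0.6551 m/s


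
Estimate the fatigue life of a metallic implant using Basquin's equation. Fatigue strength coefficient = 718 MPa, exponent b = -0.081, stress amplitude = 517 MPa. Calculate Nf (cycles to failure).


sigma_a = sigma_f' * (2Nf)^b
2Nf = (sigma_a/sigma_f')^(1/b)
2Nf = (517/718)^(1/-0.081)
2Nf = 57.665008
Nf = 28.83


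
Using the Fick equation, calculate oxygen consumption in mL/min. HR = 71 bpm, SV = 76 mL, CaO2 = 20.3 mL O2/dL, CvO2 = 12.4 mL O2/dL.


CO = HR*SV = 71*76/1000 = 5.396 L/min
a-v O2 diff = 20.3 - 12.4 = 7.9 mL/dL
VO2 = CO * (CaO2-CvO2) * 10 dL/L
VO2 = 5.396 * 7.9 * 10
VO2 = 426.3 mL/min


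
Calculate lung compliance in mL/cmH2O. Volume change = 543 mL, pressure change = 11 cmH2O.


C = dV / dP
C = 543 / 11
C = 49.36 mL/cmH2O


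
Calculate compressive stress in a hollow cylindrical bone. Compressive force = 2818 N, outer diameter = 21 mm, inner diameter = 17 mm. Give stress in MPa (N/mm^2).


A = pi*(r_o^2 - r_i^2)
r_o = 10.5 mm, r_i = 8.5 mm
A = 119.381 mm^2
sigma = F/A = 2818 / 119.381
sigma = 23.61 MPa


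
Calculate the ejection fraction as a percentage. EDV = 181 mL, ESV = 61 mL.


SV = EDV - ESV = 181 - 61 = 120 mL
EF = SV/EDV * 100 = 120/181 * 100
EF = 66.3%


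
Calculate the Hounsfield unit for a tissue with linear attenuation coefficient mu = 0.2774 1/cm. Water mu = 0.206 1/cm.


HU = ((mu_tissue - mu_water) / mu_water) * 1000
HU = ((0.2774 - 0.206) / 0.206) * 1000
HU = 346.6


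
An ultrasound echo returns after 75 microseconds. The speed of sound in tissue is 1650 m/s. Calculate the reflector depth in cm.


depth = c * t / 2
t = 75 us = 7.5000e-05 s
depth = 1650 * 7.5000e-05 / 2
depth = 0.061875 m = 6.1875 cm


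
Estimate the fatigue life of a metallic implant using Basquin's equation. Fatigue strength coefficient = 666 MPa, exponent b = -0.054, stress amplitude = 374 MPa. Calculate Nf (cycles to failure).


sigma_a = sigma_f' * (2Nf)^b
2Nf = (sigma_a/sigma_f')^(1/b)
2Nf = (374/666)^(1/-0.054)
2Nf = 43730.998
Nf = 2.187e+04


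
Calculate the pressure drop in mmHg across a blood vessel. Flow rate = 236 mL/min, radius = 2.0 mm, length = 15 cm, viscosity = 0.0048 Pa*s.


dP = 8*mu*L*Q / (pi*r^4)
Q = 236 mL/min = 3.93333e-06 m^3/s
dP = 450.726 Pa = 450.726 / 133.322 mmHg = 3.381 mmHg


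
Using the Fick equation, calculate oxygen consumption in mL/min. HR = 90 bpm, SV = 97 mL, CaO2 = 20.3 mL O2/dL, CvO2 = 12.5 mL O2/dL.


CO = HR*SV = 90*97/1000 = 8.73 L/min
a-v O2 diff = 20.3 - 12.5 = 7.8 mL/dL
VO2 = CO * (CaO2-CvO2) * 10 dL/L
VO2 = 8.73 * 7.8 * 10
VO2 = 680.9 mL/min


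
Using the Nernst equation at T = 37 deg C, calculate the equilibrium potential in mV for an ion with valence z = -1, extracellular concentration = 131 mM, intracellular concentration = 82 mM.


E = (RT/(zF)) * ln(C_out/C_in)
T = 37 + 273.15 = 310.15 K
E = (8.314 * 310.15 / (-1 * 96485)) * ln(131/82)
E = -12.52 mV


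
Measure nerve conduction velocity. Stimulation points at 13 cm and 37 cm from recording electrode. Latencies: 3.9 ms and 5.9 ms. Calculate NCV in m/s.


Distance = (37 - 13) / 100 = 0.24 m
dt = (5.9 - 3.9) / 1000 = 0.002 s
NCV = dist / dt = 120 m/s


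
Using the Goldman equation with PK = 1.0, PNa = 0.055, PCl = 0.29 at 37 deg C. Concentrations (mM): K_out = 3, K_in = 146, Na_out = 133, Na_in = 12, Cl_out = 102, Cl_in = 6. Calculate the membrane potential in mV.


Vm = (RT/F)*ln((PK*Ko + PNa*Nao + PCl*Cli)/(PK*Ki + PNa*Nai + PCl*Clo))
Numer = 12.055, Denom = 176.24
Vm = -71.69 mV


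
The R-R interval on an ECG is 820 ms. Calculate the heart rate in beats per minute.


HR = 60 / RR_interval(s)
RR = 820 ms = 0.82 s
HR = 60 / 0.82 = 73.17 bpm


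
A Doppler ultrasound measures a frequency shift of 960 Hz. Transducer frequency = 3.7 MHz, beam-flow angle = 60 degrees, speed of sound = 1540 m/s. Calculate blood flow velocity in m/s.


v = fd * c / (2 * f0 * cos(theta))
v = 960 * 1540 / (2 * 3.7000e+06 * cos(60))
v = 0.3996 m/s


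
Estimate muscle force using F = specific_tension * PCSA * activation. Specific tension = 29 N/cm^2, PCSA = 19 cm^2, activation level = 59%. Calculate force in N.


F = sigma * PCSA * activation
F = 29 * 19 * 0.59
F = 325.1 N


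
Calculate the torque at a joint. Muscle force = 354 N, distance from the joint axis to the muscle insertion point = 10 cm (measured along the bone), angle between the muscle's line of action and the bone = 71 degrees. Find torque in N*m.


Torque = F * d * sin(theta)   (moment arm = d*sin(theta))
d = 10 cm = 0.1 m
Torque = 354 * 0.1 * sin(71)
Torque = 33.47 N*m


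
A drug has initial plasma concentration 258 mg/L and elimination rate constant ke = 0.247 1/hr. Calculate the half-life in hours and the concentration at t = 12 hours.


t_half = ln(2) / ke = 0.693147 / 0.247 = 2.806 hr
C(t) = C0 * exp(-ke*t) = 258 * exp(-0.247*12)
C(12) = 13.32 mg/L


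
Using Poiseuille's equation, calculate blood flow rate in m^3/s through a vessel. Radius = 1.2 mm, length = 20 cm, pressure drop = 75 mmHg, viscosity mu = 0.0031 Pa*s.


Q = pi*r^4*dP / (8*mu*L)
r = 0.0012 m, L = 0.2 m
dP = 75 mmHg = 9999.15 Pa
Q = 1.3133e-05 m^3/s


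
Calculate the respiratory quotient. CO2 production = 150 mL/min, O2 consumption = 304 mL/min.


RQ = VCO2 / VO2
RQ = 150 / 304
RQ = 0.4934


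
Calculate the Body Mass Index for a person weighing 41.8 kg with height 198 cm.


BMI = weight / height^2
height = 198 cm = 1.98 m
BMI = 41.8 / 1.98^2
BMI = 10.66 kg/m^2


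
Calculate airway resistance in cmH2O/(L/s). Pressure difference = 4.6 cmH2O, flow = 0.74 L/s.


R = dP / flow
R = 4.6 / 0.74
R = 6.216 cmH2O/(L/s)


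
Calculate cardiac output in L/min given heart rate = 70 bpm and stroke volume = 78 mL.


CO = HR * SV
CO = 70 * 78 / 1000
CO = 5.46 L/min


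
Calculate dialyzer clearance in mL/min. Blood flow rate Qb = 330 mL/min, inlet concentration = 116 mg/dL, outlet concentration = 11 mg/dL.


K = Qb * (Cb_in - Cb_out) / Cb_in
K = 330 * (116 - 11) / 116
K = 298.7 mL/min


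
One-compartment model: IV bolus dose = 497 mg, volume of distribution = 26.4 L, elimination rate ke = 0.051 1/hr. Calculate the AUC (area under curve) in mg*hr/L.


C0 = Dose/Vd = 497/26.4 = 18.8258 mg/L
AUC = C0/ke = 18.8258/0.051
AUC = 369.1 mg*hr/L


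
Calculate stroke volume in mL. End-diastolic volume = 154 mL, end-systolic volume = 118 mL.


SV = EDV - ESV
SV = 154 - 118
SV = 36 mL


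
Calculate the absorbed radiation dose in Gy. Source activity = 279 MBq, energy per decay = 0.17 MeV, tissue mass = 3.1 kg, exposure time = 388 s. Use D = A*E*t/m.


A = 279 MBq = 2.7900e+08 Bq
E = 0.17 MeV = 2.7234e-14 J
D = A*E*t/m = 2.7900e+08*2.7234e-14*388/3.1
D = 9.5101e-04 Gy


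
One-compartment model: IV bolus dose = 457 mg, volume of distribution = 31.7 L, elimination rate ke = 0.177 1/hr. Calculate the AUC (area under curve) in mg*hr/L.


C0 = Dose/Vd = 457/31.7 = 14.4164 mg/L
AUC = C0/ke = 14.4164/0.177
AUC = 81.45 mg*hr/L


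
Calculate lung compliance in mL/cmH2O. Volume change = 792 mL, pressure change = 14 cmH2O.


C = dV / dP
C = 792 / 14
C = 56.57 mL/cmH2O


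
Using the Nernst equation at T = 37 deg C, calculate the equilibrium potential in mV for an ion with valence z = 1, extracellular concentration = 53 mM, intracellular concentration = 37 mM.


E = (RT/(zF)) * ln(C_out/C_in)
T = 37 + 273.15 = 310.15 K
E = (8.314 * 310.15 / (1 * 96485)) * ln(53/37)
E = 9.604 mV


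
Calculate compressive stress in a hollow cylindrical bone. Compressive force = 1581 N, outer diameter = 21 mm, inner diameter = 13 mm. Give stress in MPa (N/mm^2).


A = pi*(r_o^2 - r_i^2)
r_o = 10.5 mm, r_i = 6.5 mm
A = 213.628 mm^2
sigma = F/A = 1581 / 213.628
sigma = 7.401 MPa


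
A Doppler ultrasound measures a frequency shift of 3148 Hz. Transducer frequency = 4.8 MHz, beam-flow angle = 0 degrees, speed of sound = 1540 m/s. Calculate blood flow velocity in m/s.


v = fd * c / (2 * f0 * cos(theta))
v = 3148 * 1540 / (2 * 4.8000e+06 * cos(0))
v = 0.505 m/s


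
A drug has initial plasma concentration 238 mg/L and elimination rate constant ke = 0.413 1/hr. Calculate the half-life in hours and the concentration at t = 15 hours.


t_half = ln(2) / ke = 0.693147 / 0.413 = 1.678 hr
C(t) = C0 * exp(-ke*t) = 238 * exp(-0.413*15)
C(15) = 0.4854 mg/L


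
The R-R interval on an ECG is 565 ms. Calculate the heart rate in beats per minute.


HR = 60 / RR_interval(s)
RR = 565 ms = 0.565 s
HR = 60 / 0.565 = 106.2 bpm


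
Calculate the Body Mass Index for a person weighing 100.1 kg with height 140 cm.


BMI = weight / height^2
height = 140 cm = 1.4 m
BMI = 100.1 / 1.4^2
BMI = 51.07 kg/m^2


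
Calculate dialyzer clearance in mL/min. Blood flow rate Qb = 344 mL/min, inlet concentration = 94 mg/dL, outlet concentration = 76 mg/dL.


K = Qb * (Cb_in - Cb_out) / Cb_in
K = 344 * (94 - 76) / 94
K = 65.87 mL/min


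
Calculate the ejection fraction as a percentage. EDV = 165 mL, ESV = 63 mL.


SV = EDV - ESV = 165 - 63 = 102 mL
EF = SV/EDV * 100 = 102/165 * 100
EF = 61.82%


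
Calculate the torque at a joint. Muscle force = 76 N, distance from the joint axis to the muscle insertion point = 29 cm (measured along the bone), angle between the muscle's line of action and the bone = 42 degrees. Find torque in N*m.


Torque = F * d * sin(theta)   (moment arm = d*sin(theta))
d = 29 cm = 0.29 m
Torque = 76 * 0.29 * sin(42)
Torque = 14.75 N*m


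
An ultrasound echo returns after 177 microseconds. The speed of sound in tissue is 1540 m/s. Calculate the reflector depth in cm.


depth = c * t / 2
t = 177 us = 1.7700e-04 s
depth = 1540 * 1.7700e-04 / 2
depth = 0.13629 m = 13.629 cm


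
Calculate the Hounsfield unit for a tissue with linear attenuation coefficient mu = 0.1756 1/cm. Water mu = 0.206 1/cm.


HU = ((mu_tissue - mu_water) / mu_water) * 1000
HU = ((0.1756 - 0.206) / 0.206) * 1000
HU = -147.6


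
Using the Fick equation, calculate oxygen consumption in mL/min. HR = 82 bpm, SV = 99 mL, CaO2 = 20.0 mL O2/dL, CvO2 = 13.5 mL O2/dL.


CO = HR*SV = 82*99/1000 = 8.118 L/min
a-v O2 diff = 20.0 - 13.5 = 6.5 mL/dL
VO2 = CO * (CaO2-CvO2) * 10 dL/L
VO2 = 8.118 * 6.5 * 10
VO2 = 527.7 mL/min


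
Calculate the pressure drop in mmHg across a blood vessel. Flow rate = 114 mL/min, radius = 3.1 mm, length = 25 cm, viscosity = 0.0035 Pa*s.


dP = 8*mu*L*Q / (pi*r^4)
Q = 114 mL/min = 1.9e-06 m^3/s
dP = 45.8411 Pa = 45.8411 / 133.322 mmHg = 0.3438 mmHg


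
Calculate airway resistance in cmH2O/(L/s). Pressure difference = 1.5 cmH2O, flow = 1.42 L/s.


R = dP / flow
R = 1.5 / 1.42
R = 1.056 cmH2O/(L/s)


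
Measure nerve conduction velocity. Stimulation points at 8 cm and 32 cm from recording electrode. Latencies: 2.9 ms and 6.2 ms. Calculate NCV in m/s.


Distance = (32 - 8) / 100 = 0.24 m
dt = (6.2 - 2.9) / 1000 = 0.0033 s
NCV = dist / dt = 72.73 m/s
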